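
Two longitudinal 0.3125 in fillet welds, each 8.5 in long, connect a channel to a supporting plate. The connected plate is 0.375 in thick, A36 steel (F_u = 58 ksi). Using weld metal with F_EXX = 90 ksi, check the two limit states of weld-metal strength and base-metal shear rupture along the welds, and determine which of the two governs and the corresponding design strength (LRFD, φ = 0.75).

t_e = 0.707 × 0.3125 = 0.2209 in; L = 17 in.
Weld metal: φR_n = 0.75 × 0.6 × 90 × 0.2209 × 17 = 152.1 kips.
Base metal (shear rupture): φR_n = 0.75 × 0.6 × 58 × 0.375 × 17 = 166.4 kips.
Governing: weld metal.

φR_n ≈ 152 kips (weld metal governs)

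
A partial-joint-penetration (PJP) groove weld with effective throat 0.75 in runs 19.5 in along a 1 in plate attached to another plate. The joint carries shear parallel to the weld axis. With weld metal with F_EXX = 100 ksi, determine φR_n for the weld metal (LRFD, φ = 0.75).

Effective throat (given) t_e = 0.75 in.
A_we = 0.75 × 19.5 = 14.62 in².
F_nw = 0.6 F_EXX = 60 ksi.
φR_n = 0.75 × 60 × 14.62 = 658.1 kip.

φR_n ≈ 658 kip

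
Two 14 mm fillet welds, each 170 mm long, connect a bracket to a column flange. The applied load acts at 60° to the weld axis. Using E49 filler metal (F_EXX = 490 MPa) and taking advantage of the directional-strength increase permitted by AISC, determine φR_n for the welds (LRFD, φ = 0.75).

φR_n ≈ 1040 kN

t_e = 0.707 × 14 = 9.898 mm; A_we = 9.898 × 340 = 3365 mm².
Directional factor: 1.0 + 0.5 sin^1.5(60°) = 1.403.
F_nw = 0.6 × 490 × 1.403 = 412.5 MPa.
φR_n = 0.75 × 412.5 × 3365 × 10⁻³ = 1041 kN.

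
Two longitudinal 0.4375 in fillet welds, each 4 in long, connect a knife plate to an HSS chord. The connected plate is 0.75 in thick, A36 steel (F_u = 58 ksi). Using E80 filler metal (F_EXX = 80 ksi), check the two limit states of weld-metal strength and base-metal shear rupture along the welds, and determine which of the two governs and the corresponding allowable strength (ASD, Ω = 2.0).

t_e = 0.707 × 0.4375 = 0.3093 in; L = 8 in.
Weld metal: R_n/Ω = (1/2.0) × 0.6 × 80 × 0.3093 × 8 = 59.39 kip.
Base metal (shear rupture): R_n/Ω = (1/2.0) × 0.6 × 58 × 0.75 × 8 = 104.4 kip.
Governing: weld metal.

R_n/Ω ≈ 59.4 kip (weld metal governs)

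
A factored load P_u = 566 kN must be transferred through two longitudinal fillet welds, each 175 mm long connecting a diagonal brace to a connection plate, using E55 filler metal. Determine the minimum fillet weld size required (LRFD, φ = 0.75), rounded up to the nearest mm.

w = 10 mm

E55XX → F_EXX = 550 MPa.
Total weld length L = 350 mm.
Required throat t_e = P_u / (φ × 0.6 F_EXX × L) = 566 / (0.75 × 0.6 × 550 × 350 × 10⁻³) = 6.534 mm.
Required leg w = t_e / 0.707 = 9.242 mm → use 10 mm.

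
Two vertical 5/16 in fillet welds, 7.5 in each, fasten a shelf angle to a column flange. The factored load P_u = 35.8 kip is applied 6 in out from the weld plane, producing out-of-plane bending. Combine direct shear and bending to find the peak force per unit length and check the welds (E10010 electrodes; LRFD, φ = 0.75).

E100XX → F_EXX = 100 ksi.
L_w = 2 × 7.5 = 15 in; section modulus (unit throat) S = 2 × L²/6 = 18.75 in².
Direct shear f_v = P/L_w = 35.8/15 = 2.387 kip/in.
Moment M = P × e = 35.8 × 6 = 214.8 kip·in; bending f_b = M/S = 11.46 kip/in.
f_max = √(f_v² + f_b²) = √(2.387² + 11.46²) = 11.7 kip/in.
φr_n = 0.75 × 0.6 × 100 × (0.707 × 0.3125) = 9.942 kip/in → NOT adequate.

f_max ≈ 11.7 kip/in; NOT adequate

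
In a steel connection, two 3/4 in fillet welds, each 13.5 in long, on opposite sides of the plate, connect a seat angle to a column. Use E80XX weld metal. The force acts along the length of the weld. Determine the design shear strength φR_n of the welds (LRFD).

E80XX → F_EXX = 80 ksi.
Effective throat t_e = 0.707 × 0.75 = 0.5302 in.
Total length L = 27 in; A_we = 0.5302 × 27 = 14.32 in².
F_nw = 0.6 F_EXX = 0.6 × 80 = 48 ksi.
φR_n = 0.75 × 48 × 14.32 = 515.4 kips.

φR_n ≈ 515 kips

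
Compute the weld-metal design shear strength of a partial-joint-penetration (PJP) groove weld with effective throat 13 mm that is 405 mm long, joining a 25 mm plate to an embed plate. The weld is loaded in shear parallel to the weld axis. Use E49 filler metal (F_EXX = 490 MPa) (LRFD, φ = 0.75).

Effective throat (given) t_e = 13 mm.
A_we = 13 × 405 = 5265 mm².
F_nw = 0.6 F_EXX = 294 MPa.
φR_n = 0.75 × 294 × 5265 × 10⁻³ = 1161 kN.

φR_n ≈ 1160 kN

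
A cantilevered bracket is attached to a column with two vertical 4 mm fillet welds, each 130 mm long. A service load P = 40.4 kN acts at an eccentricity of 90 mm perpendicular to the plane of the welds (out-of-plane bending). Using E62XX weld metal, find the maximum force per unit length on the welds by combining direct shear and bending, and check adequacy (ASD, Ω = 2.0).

E62XX → F_EXX = 620 MPa.
L_w = 2 × 130 = 260 mm; section modulus (unit throat) S = 2 × L²/6 = 5633 mm².
Direct shear f_v = P/L_w = 40.4×10³/260 = 155.4 N/mm.
Moment M = P × e = 40.4×10³ × 90 = 3636000 N·mm; bending f_b = M/S = 645.4 N/mm.
f_max = √(f_v² + f_b²) = √(155.4² + 645.4²) = 663.9 N/mm.
r_n/Ω = (1/2.0) × 0.6 × 620 × (0.707 × 4) = 526 N/mm → NOT adequate.

f_max ≈ 664 N/mm; NOT adequate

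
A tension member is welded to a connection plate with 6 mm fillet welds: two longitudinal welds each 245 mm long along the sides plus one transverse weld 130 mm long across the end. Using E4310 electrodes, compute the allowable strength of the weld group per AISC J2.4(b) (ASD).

R_n/Ω ≈ 339 kN

E43XX → F_EXX = 430 MPa.
t_e = 0.707 × 6 = 4.242 mm.
R_nwl = 0.6 × 430 × 4.242 × 490 × 10⁻³ = 536.3 kN (longitudinal, 2 welds).
R_nwt = 0.6 × 430 × 4.242 × 130 × 10⁻³ = 142.3 kN (transverse, base value).
(i) R_nwl + R_nwt = 678.6 kN; (ii) 0.85 R_nwl + 1.5 R_nwt = 669.2 kN.
R_n = max = 678.6 kN [governs: (i)]; R_n/Ω = 339.3 kN.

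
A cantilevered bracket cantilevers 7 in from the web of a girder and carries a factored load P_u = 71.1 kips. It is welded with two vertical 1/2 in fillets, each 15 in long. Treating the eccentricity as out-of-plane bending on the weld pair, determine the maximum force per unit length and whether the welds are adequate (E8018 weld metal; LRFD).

E80XX → F_EXX = 80 ksi.
L_w = 2 × 15 = 30 in; section modulus (unit throat) S = 2 × L²/6 = 75 in².
Direct shear f_v = P/L_w = 71.1/30 = 2.37 kip/in.
Moment M = P × e = 71.1 × 7 = 497.7 kip·in; bending f_b = M/S = 6.636 kip/in.
f_max = √(f_v² + f_b²) = √(2.37² + 6.636²) = 7.047 kip/in.
φr_n = 0.75 × 0.6 × 80 × (0.707 × 0.5) = 12.73 kip/in → adequate.

f_max ≈ 7.05 kip/in; adequate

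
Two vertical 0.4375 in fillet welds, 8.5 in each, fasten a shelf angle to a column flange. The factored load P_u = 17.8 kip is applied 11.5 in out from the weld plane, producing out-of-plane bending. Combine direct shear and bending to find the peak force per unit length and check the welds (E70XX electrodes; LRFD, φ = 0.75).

E70XX → F_EXX = 70 ksi.
L_w = 2 × 8.5 = 17 in; section modulus (unit throat) S = 2 × L²/6 = 24.08 in².
Direct shear f_v = P/L_w = 17.8/17 = 1.047 kip/in.
Moment M = P × e = 17.8 × 11.5 = 204.7 kip·in; bending f_b = M/S = 8.5 kip/in.
f_max = √(f_v² + f_b²) = √(1.047² + 8.5²) = 8.564 kip/in.
φr_n = 0.75 × 0.6 × 70 × (0.707 × 0.4375) = 9.743 kip/in → adequate.

f_max ≈ 8.56 kip/in; adequate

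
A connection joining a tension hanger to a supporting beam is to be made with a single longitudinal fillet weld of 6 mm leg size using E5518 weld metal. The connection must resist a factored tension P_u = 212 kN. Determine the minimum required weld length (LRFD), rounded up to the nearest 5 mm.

E55XX → F_EXX = 550 MPa.
Throat t_e = 0.707 × 6 = 4.242 mm.
φr_n = 0.75 × 0.6 × 550 × 4.242 × 10⁻³ = 1.05 kN/mm.
L_req = P_u / φr_n = 212 / 1.05 = 201.9 mm total.
Round up → use L = 205 mm.

L = 205 mm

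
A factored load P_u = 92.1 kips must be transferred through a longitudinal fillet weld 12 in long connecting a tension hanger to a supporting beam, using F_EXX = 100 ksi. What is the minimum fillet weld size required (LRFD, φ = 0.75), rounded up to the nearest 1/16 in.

Total weld length L = 12 in.
Required throat t_e = P_u / (φ × 0.6 F_EXX × L) = 92.1 / (0.75 × 0.6 × 100 × 12) = 0.1706 in.
Required leg w = t_e / 0.707 = 0.2412 in → use 1/4 in.

w = 1/4 in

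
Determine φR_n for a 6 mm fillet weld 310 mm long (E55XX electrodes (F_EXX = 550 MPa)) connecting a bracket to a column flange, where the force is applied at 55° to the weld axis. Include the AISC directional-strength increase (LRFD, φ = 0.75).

φR_n ≈ 446 kN

t_e = 0.707 × 6 = 4.242 mm; A_we = 4.242 × 310 = 1315 mm².
Directional factor: 1.0 + 0.5 sin^1.5(55°) = 1.371.
F_nw = 0.6 × 550 × 1.371 = 452.3 MPa.
φR_n = 0.75 × 452.3 × 1315 × 10⁻³ = 446.1 kN.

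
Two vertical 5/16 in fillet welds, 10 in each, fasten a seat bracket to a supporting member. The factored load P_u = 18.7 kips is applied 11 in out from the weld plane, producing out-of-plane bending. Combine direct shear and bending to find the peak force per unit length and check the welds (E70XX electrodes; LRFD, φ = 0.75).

f_max ≈ 6.24 kip/in; adequate

E70XX → F_EXX = 70 ksi.
L_w = 2 × 10 = 20 in; section modulus (unit throat) S = 2 × L²/6 = 33.33 in².
Direct shear f_v = P/L_w = 18.7/20 = 0.935 kip/in.
Moment M = P × e = 18.7 × 11 = 205.7 kip·in; bending f_b = M/S = 6.171 kip/in.
f_max = √(f_v² + f_b²) = √(0.935² + 6.171²) = 6.241 kip/in.
φr_n = 0.75 × 0.6 × 70 × (0.707 × 0.3125) = 6.96 kip/in → adequate.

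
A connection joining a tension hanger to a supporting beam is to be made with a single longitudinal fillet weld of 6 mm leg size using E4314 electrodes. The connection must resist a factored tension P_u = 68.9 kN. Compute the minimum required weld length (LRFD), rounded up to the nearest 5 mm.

L = 85 mm

E43XX → F_EXX = 430 MPa.
Throat t_e = 0.707 × 6 = 4.242 mm.
φr_n = 0.75 × 0.6 × 430 × 4.242 × 10⁻³ = 0.8208 kN/mm.
L_req = P_u / φr_n = 68.9 / 0.8208 = 83.94 mm total.
Round up → use L = 85 mm.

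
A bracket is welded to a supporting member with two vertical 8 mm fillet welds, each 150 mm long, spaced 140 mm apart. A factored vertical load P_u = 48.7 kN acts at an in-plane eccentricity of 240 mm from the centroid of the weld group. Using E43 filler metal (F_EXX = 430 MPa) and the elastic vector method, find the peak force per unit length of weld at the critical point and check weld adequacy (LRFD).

f_max ≈ 711 N/mm; adequate

Total weld length L_w = 300 mm. Treat welds as unit-width lines.
Polar moment about centroid: J = 2[d³/12 + d(b/2)²] = 2[150³/12 + 150×70²] = 2032000 mm³.
Direct shear f_v = P/L_w = 48.7×10³ / 300 = 162.3 N/mm (vertical).
Torsion M = P·e = 48.7×10³ × 240 = 11688000 N·mm.
Critical point at (x, y) = (70, 75) from centroid. f_tx = M·y/J = 431.3 N/mm; f_ty = M·x/J = 402.5 N/mm.
Resultant f_max = √[f_tx² + (f_v + f_ty)²] = √[431.3² + (162.3 + 402.5)²] = 710.7 N/mm.
Capacity per unit length: φr_n = 0.75 × 0.6 × 430 × (0.707 × 8) = 1094 N/mm.
710.7 ≤ 1094 → adequate.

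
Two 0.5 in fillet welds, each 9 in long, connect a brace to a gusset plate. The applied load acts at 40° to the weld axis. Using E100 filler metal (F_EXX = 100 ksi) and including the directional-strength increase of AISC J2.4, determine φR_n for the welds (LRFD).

t_e = 0.707 × 0.5 = 0.3535 in; A_we = 0.3535 × 18 = 6.363 in².
Directional factor: 1.0 + 0.5 sin^1.5(40°) = 1.258.
F_nw = 0.6 × 100 × 1.258 = 75.46 ksi.
φR_n = 0.75 × 75.46 × 6.363 = 360.1 kip.

φR_n ≈ 360 kip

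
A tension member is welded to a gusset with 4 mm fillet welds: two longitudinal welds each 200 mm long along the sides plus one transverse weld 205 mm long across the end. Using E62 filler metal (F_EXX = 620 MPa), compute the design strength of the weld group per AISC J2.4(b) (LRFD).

φR_n ≈ 511 kN

t_e = 0.707 × 4 = 2.828 mm.
R_nwl = 0.6 × 620 × 2.828 × 400 × 10⁻³ = 420.8 kN (longitudinal, 2 welds).
R_nwt = 0.6 × 620 × 2.828 × 205 × 10⁻³ = 215.7 kN (transverse, base value).
(i) R_nwl + R_nwt = 636.5 kN; (ii) 0.85 R_nwl + 1.5 R_nwt = 681.2 kN.
R_n = max = 681.2 kN [governs: (ii)]; φR_n = 510.9 kN.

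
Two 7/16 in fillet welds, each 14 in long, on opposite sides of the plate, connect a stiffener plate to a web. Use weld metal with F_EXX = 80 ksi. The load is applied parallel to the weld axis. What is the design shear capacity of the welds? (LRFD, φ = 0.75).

Effective throat t_e = 0.707 × 0.4375 = 0.3093 in.
Total length L = 28 in; A_we = 0.3093 × 28 = 8.661 in².
F_nw = 0.6 F_EXX = 0.6 × 80 = 48 ksi.
φR_n = 0.75 × 48 × 8.661 = 311.8 kips.

φR_n ≈ 312 kips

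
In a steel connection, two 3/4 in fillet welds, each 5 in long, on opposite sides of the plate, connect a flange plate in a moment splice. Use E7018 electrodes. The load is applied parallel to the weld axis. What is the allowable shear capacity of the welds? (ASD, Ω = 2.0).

R_n/Ω ≈ 111 kips

E70XX → F_EXX = 70 ksi.
Effective throat t_e = 0.707 × 0.75 = 0.5302 in.
Total length L = 10 in; A_we = 0.5302 × 10 = 5.303 in².
F_nw = 0.6 F_EXX = 0.6 × 70 = 42 ksi.
R_n = 42 × 5.303 = 222.7 kips; R_n/Ω = 222.7/2.0 = 111.4 kips.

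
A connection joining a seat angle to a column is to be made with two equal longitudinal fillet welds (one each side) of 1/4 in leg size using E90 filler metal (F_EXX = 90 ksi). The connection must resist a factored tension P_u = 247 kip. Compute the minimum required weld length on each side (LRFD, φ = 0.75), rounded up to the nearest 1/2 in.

L = 17.5 in on each side

Throat t_e = 0.707 × 0.25 = 0.1767 in.
φr_n = 0.75 × 0.6 × 90 × 0.1767 = 7.158 kip/in.
L_req = P_u / φr_n = 247 / 7.158 = 34.51 in total.
Per side: 34.51 / 2 = 17.25 in.
Round up → use L = 17.5 in on each side.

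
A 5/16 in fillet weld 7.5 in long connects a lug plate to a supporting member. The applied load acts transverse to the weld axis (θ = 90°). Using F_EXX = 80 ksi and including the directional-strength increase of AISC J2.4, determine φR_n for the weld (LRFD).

φR_n ≈ 89.5 kips

t_e = 0.707 × 0.3125 = 0.2209 in; A_we = 0.2209 × 7.5 = 1.657 in².
Directional factor: 1.0 + 0.5 sin^1.5(90°) = 1.5.
F_nw = 0.6 × 80 × 1.5 = 72 ksi.
φR_n = 0.75 × 72 × 1.657 = 89.48 kips.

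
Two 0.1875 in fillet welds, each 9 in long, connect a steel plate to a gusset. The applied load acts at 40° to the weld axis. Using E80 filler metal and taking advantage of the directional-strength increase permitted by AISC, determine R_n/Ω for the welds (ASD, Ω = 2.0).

E80XX → F_EXX = 80 ksi.
t_e = 0.707 × 0.1875 = 0.1326 in; A_we = 0.1326 × 18 = 2.386 in².
Directional factor: 1.0 + 0.5 sin^1.5(40°) = 1.258.
F_nw = 0.6 × 80 × 1.258 = 60.37 ksi.
R_n/Ω = (60.37 × 2.386) / 2.0 = 72.02 kip.

R_n/Ω ≈ 72 kip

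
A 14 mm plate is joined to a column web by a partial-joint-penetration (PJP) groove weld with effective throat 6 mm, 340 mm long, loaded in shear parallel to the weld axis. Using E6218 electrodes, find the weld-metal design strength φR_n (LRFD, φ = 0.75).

φR_n ≈ 569 kN

E62XX → F_EXX = 620 MPa.
Effective throat (given) t_e = 6 mm.
A_we = 6 × 340 = 2040 mm².
F_nw = 0.6 F_EXX = 372 MPa.
φR_n = 0.75 × 372 × 2040 × 10⁻³ = 569.2 kN.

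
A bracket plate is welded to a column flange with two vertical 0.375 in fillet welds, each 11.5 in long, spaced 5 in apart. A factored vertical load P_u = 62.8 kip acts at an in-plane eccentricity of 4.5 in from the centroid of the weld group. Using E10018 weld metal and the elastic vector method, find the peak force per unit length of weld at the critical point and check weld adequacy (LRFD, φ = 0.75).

f_max ≈ 6.09 kip/in; adequate

E100XX → F_EXX = 100 ksi.
Total weld length L_w = 23 in. Treat welds as unit-width lines.
Polar moment about centroid: J = 2[d³/12 + d(b/2)²] = 2[11.5³/12 + 11.5×2.5²] = 397.2 in³.
Direct shear f_v = P/L_w = 62.8 / 23 = 2.73 kip/in (vertical).
Torsion M = P·e = 62.8 × 4.5 = 282.6 kip·in.
Critical point at (x, y) = (2.5, 5.75) from centroid. f_tx = M·y/J = 4.091 kip/in; f_ty = M·x/J = 1.779 kip/in.
Resultant f_max = √[f_tx² + (f_v + f_ty)²] = √[4.091² + (2.73 + 1.779)²] = 6.088 kip/in.
Capacity per unit length: φr_n = 0.75 × 0.6 × 100 × (0.707 × 0.375) = 11.93 kip/in.
6.088 ≤ 11.93 → adequate.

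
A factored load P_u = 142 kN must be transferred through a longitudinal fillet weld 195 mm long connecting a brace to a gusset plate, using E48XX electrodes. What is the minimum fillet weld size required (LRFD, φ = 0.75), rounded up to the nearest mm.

w = 5 mm

E48XX → F_EXX = 480 MPa.
Total weld length L = 195 mm.
Required throat t_e = P_u / (φ × 0.6 F_EXX × L) = 142 / (0.75 × 0.6 × 480 × 195 × 10⁻³) = 3.371 mm.
Required leg w = t_e / 0.707 = 4.768 mm → use 5 mm.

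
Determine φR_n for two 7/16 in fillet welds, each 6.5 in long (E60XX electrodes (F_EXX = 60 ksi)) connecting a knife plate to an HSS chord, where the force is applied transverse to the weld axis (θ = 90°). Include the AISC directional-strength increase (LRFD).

t_e = 0.707 × 0.4375 = 0.3093 in; A_we = 0.3093 × 13 = 4.021 in².
Directional factor: 1.0 + 0.5 sin^1.5(90°) = 1.5.
F_nw = 0.6 × 60 × 1.5 = 54 ksi.
φR_n = 0.75 × 54 × 4.021 = 162.9 kips.

φR_n ≈ 163 kips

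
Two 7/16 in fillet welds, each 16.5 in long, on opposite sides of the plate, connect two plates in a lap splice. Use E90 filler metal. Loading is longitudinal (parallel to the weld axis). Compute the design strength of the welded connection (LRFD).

φR_n ≈ 413 kip

E90XX → F_EXX = 90 ksi.
Effective throat t_e = 0.707 × 0.4375 = 0.3093 in.
Total length L = 33 in; A_we = 0.3093 × 33 = 10.21 in².
F_nw = 0.6 F_EXX = 0.6 × 90 = 54 ksi.
φR_n = 0.75 × 54 × 10.21 = 413.4 kip.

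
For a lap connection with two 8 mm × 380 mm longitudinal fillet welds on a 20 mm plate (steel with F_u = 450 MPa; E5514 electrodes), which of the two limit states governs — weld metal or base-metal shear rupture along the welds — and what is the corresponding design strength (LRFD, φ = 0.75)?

E55XX → F_EXX = 550 MPa.
t_e = 0.707 × 8 = 5.656 mm; L = 760 mm.
Weld metal: φR_n = 0.75 × 0.6 × 550 × 5.656 × 760 × 10⁻³ = 1064 kN.
Base metal (shear rupture): φR_n = 0.75 × 0.6 × 450 × 20 × 760 × 10⁻³ = 3078 kN.
Governing: weld metal.

φR_n ≈ 1060 kN (weld metal governs)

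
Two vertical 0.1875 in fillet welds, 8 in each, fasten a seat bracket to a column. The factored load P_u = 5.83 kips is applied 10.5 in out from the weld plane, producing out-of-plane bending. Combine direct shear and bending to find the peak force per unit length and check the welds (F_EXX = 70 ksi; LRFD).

L_w = 2 × 8 = 16 in; section modulus (unit throat) S = 2 × L²/6 = 21.33 in².
Direct shear f_v = P/L_w = 5.83/16 = 0.3644 kip/in.
Moment M = P × e = 5.83 × 10.5 = 61.215 kip·in; bending f_b = M/S = 2.869 kip/in.
f_max = √(f_v² + f_b²) = √(0.3644² + 2.869²) = 2.892 kip/in.
φr_n = 0.75 × 0.6 × 70 × (0.707 × 0.1875) = 4.176 kip/in → adequate.

f_max ≈ 2.89 kip/in; adequate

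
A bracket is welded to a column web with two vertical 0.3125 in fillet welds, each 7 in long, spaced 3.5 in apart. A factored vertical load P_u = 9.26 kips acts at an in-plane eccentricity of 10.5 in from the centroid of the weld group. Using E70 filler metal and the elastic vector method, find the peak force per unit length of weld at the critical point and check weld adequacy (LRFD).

E70XX → F_EXX = 70 ksi.
Total weld length L_w = 14 in. Treat welds as unit-width lines.
Polar moment about centroid: J = 2[d³/12 + d(b/2)²] = 2[7³/12 + 7×1.75²] = 100 in³.
Direct shear f_v = P/L_w = 9.26 / 14 = 0.6614 kip/in (vertical).
Torsion M = P·e = 9.26 × 10.5 = 97.23 kip·in.
Critical point at (x, y) = (1.75, 3.5) from centroid. f_tx = M·y/J = 3.402 kip/in; f_ty = M·x/J = 1.701 kip/in.
Resultant f_max = √[f_tx² + (f_v + f_ty)²] = √[3.402² + (0.6614 + 1.701)²] = 4.141 kip/in.
Capacity per unit length: φr_n = 0.75 × 0.6 × 70 × (0.707 × 0.3125) = 6.96 kip/in.
4.141 ≤ 6.96 → adequate.

f_max ≈ 4.14 kip/in; adequate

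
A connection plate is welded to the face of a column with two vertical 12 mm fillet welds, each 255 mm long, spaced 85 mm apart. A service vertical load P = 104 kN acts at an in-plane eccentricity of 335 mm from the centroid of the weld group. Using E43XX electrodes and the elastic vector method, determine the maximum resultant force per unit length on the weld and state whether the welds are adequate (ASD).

f_max ≈ 1350 N/mm; NOT adequate

E43XX → F_EXX = 430 MPa.
Total weld length L_w = 510 mm. Treat welds as unit-width lines.
Polar moment about centroid: J = 2[d³/12 + d(b/2)²] = 2[255³/12 + 255×42.5²] = 3685000 mm³.
Direct shear f_v = P/L_w = 104×10³ / 510 = 203.9 N/mm (vertical).
Torsion M = P·e = 104×10³ × 335 = 34840000 N·mm.
Critical point at (x, y) = (42.5, 127.5) from centroid. f_tx = M·y/J = 1206 N/mm; f_ty = M·x/J = 401.8 N/mm.
Resultant f_max = √[f_tx² + (f_v + f_ty)²] = √[1206² + (203.9 + 401.8)²] = 1349 N/mm.
Capacity per unit length: r_n/Ω = (1/2.0) × 0.6 × 430 × (0.707 × 12) = 1094 N/mm.
1349 > 1094 → NOT adequate.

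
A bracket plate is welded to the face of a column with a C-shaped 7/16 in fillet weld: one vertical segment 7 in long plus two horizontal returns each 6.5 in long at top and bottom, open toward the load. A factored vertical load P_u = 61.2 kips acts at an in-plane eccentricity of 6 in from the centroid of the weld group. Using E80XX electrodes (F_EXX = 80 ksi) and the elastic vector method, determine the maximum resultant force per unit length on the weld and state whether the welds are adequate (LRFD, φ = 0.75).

f_max ≈ 9.89 kip/in; adequate

Total weld length L_w = 20 in. Treat welds as unit-width lines.
Centroid: x̄ = 2×6.5×3.25 / 20 = 2.112 in from the vertical weld.
Polar moment about centroid: J = I_x + I_y = [7³/12 + 2×6.5×3.5²] + [7×2.112² + 2(6.5³/12 + 6.5×1.138²)] = 281.7 in³.
Direct shear f_v = P/L_w = 61.2 / 20 = 3.06 kip/in (vertical).
Torsion M = P·e = 61.2 × 6 = 367.2 kip·in.
Critical point at (x, y) = (4.388, 3.5) from centroid. f_tx = M·y/J = 4.563 kip/in; f_ty = M·x/J = 5.72 kip/in.
Resultant f_max = √[f_tx² + (f_v + f_ty)²] = √[4.563² + (3.06 + 5.72)²] = 9.895 kip/in.
Capacity per unit length: φr_n = 0.75 × 0.6 × 80 × (0.707 × 0.4375) = 11.14 kip/in.
9.895 ≤ 11.14 → adequate.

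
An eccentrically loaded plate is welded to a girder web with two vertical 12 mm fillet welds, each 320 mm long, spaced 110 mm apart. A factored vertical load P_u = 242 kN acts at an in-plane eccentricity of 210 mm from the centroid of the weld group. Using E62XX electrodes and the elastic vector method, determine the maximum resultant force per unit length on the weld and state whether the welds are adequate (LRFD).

f_max ≈ 1330 N/mm; adequate

E62XX → F_EXX = 620 MPa.
Total weld length L_w = 640 mm. Treat welds as unit-width lines.
Polar moment about centroid: J = 2[d³/12 + d(b/2)²] = 2[320³/12 + 320×55²] = 7397000 mm³.
Direct shear f_v = P/L_w = 242×10³ / 640 = 378.1 N/mm (vertical).
Torsion M = P·e = 242×10³ × 210 = 50820000 N·mm.
Critical point at (x, y) = (55, 160) from centroid. f_tx = M·y/J = 1099 N/mm; f_ty = M·x/J = 377.9 N/mm.
Resultant f_max = √[f_tx² + (f_v + f_ty)²] = √[1099² + (378.1 + 377.9)²] = 1334 N/mm.
Capacity per unit length: φr_n = 0.75 × 0.6 × 620 × (0.707 × 12) = 2367 N/mm.
1334 ≤ 2367 → adequate.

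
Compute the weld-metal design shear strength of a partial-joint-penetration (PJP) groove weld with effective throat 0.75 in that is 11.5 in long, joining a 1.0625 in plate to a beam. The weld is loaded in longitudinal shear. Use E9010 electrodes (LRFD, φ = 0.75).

E90XX → F_EXX = 90 ksi.
Effective throat (given) t_e = 0.75 in.
A_we = 0.75 × 11.5 = 8.625 in².
F_nw = 0.6 F_EXX = 54 ksi.
φR_n = 0.75 × 54 × 8.625 = 349.3 kips.

φR_n ≈ 349 kips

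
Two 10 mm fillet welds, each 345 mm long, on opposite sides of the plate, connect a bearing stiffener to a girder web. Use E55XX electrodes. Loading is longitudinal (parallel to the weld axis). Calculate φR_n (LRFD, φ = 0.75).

E55XX → F_EXX = 550 MPa.
Effective throat t_e = 0.707 × 10 = 7.07 mm.
Total length L = 690 mm; A_we = 7.07 × 690 = 4878 mm².
F_nw = 0.6 F_EXX = 0.6 × 550 = 330 MPa.
φR_n = 0.75 × 330 × 4878 × 10⁻³ = 1207 kN.

φR_n ≈ 1210 kN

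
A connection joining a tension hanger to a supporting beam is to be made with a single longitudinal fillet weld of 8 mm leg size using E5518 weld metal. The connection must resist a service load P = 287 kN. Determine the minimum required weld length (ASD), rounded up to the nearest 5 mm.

E55XX → F_EXX = 550 MPa.
Throat t_e = 0.707 × 8 = 5.656 mm.
r_n/Ω = (0.6 × 550 × 5.656) / 2.0 = 933.2 N/mm = 0.9332 kN/mm.
L_req = P / (r_n/Ω) = 287 / 0.9332 = 307.5 mm total.
Round up → use L = 310 mm.

L = 310 mm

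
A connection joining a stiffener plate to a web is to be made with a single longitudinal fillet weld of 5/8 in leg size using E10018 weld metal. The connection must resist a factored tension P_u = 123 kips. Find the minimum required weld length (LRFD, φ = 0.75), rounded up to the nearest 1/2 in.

E100XX → F_EXX = 100 ksi.
Throat t_e = 0.707 × 0.625 = 0.4419 in.
φr_n = 0.75 × 0.6 × 100 × 0.4419 = 19.88 kips/in.
L_req = P_u / φr_n = 123 / 19.88 = 6.186 in total.
Round up → use L = 6.5 in.

L = 6.5 in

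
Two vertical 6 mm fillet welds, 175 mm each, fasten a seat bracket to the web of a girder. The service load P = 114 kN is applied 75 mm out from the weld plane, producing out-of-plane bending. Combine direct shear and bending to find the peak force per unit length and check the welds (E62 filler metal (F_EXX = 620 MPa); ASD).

L_w = 2 × 175 = 350 mm; section modulus (unit throat) S = 2 × L²/6 = 10210 mm².
Direct shear f_v = P/L_w = 114×10³/350 = 325.7 N/mm.
Moment M = P × e = 114×10³ × 75 = 8550000 N·mm; bending f_b = M/S = 837.6 N/mm.
f_max = √(f_v² + f_b²) = √(325.7² + 837.6²) = 898.7 N/mm.
r_n/Ω = (1/2.0) × 0.6 × 620 × (0.707 × 6) = 789 N/mm → NOT adequate.

f_max ≈ 899 N/mm; NOT adequate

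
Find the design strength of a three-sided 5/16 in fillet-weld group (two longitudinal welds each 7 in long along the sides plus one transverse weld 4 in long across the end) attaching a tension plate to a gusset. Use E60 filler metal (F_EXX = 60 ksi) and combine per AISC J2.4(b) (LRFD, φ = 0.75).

t_e = 0.707 × 0.3125 = 0.2209 in.
R_nwl = 0.6 × 60 × 0.2209 × 14 = 111.4 kips (longitudinal, 2 welds).
R_nwt = 0.6 × 60 × 0.2209 × 4 = 31.81 kips (transverse, base value).
(i) R_nwl + R_nwt = 143.2 kips; (ii) 0.85 R_nwl + 1.5 R_nwt = 142.4 kips.
R_n = max = 143.2 kips [governs: (i)]; φR_n = 107.4 kips.

φR_n ≈ 107 kips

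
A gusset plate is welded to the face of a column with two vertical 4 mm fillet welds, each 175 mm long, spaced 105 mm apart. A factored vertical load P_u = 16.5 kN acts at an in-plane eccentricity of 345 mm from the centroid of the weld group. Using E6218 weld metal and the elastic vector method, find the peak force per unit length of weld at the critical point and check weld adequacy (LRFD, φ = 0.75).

E62XX → F_EXX = 620 MPa.
Total weld length L_w = 350 mm. Treat welds as unit-width lines.
Polar moment about centroid: J = 2[d³/12 + d(b/2)²] = 2[175³/12 + 175×52.5²] = 1858000 mm³.
Direct shear f_v = P/L_w = 16.5×10³ / 350 = 47.14 N/mm (vertical).
Torsion M = P·e = 16.5×10³ × 345 = 5692500 N·mm.
Critical point at (x, y) = (52.5, 87.5) from centroid. f_tx = M·y/J = 268.1 N/mm; f_ty = M·x/J = 160.9 N/mm.
Resultant f_max = √[f_tx² + (f_v + f_ty)²] = √[268.1² + (47.14 + 160.9)²] = 339.3 N/mm.
Capacity per unit length: φr_n = 0.75 × 0.6 × 620 × (0.707 × 4) = 789 N/mm.
339.3 ≤ 789 → adequate.

f_max ≈ 339 N/mm; adequate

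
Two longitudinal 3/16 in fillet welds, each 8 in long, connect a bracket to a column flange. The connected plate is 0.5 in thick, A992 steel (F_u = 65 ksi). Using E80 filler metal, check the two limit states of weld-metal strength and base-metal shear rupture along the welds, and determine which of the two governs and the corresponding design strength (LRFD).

E80XX → F_EXX = 80 ksi.
t_e = 0.707 × 0.1875 = 0.1326 in; L = 16 in.
Weld metal: φR_n = 0.75 × 0.6 × 80 × 0.1326 × 16 = 76.36 kips.
Base metal (shear rupture): φR_n = 0.75 × 0.6 × 65 × 0.5 × 16 = 234 kips.
Governing: weld metal.

φR_n ≈ 76.4 kips (weld metal governs)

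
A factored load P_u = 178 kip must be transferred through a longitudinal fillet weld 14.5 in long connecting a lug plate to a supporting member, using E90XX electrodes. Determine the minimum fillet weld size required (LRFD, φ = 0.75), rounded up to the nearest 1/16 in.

w = 7/16 in

E90XX → F_EXX = 90 ksi.
Total weld length L = 14.5 in.
Required throat t_e = P_u / (φ × 0.6 F_EXX × L) = 178 / (0.75 × 0.6 × 90 × 14.5) = 0.3031 in.
Required leg w = t_e / 0.707 = 0.4287 in → use 7/16 in.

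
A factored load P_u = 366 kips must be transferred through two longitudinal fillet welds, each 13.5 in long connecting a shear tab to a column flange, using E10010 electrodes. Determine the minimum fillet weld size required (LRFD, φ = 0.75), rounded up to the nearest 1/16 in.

w = 7/16 in

E100XX → F_EXX = 100 ksi.
Total weld length L = 27 in.
Required throat t_e = P_u / (φ × 0.6 F_EXX × L) = 366 / (0.75 × 0.6 × 100 × 27) = 0.3012 in.
Required leg w = t_e / 0.707 = 0.4261 in → use 7/16 in.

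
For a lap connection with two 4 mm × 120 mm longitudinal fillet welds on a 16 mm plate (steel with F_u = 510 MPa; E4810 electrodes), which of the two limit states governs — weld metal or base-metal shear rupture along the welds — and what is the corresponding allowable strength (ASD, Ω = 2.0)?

R_n/Ω ≈ 97.7 kN (weld metal governs)

E48XX → F_EXX = 480 MPa.
t_e = 0.707 × 4 = 2.828 mm; L = 240 mm.
Weld metal: R_n/Ω = (1/2.0) × 0.6 × 480 × 2.828 × 240 × 10⁻³ = 97.74 kN.
Base metal (shear rupture): R_n/Ω = (1/2.0) × 0.6 × 510 × 16 × 240 × 10⁻³ = 587.5 kN.
Governing: weld metal.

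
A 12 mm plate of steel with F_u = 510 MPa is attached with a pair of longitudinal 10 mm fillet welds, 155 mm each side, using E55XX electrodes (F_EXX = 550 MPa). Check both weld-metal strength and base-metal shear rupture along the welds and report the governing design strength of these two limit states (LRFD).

φR_n ≈ 542 kN (weld metal governs)

t_e = 0.707 × 10 = 7.07 mm; L = 310 mm.
Weld metal: φR_n = 0.75 × 0.6 × 550 × 7.07 × 310 × 10⁻³ = 542.4 kN.
Base metal (shear rupture): φR_n = 0.75 × 0.6 × 510 × 12 × 310 × 10⁻³ = 853.7 kN.
Governing: weld metal.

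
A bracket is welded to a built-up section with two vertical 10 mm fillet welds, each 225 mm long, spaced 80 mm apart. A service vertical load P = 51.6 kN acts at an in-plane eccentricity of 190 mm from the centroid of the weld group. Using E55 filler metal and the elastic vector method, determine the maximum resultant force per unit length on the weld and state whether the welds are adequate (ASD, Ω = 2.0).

f_max ≈ 497 N/mm; adequate

E55XX → F_EXX = 550 MPa.
Total weld length L_w = 450 mm. Treat welds as unit-width lines.
Polar moment about centroid: J = 2[d³/12 + d(b/2)²] = 2[225³/12 + 225×40²] = 2618000 mm³.
Direct shear f_v = P/L_w = 51.6×10³ / 450 = 114.7 N/mm (vertical).
Torsion M = P·e = 51.6×10³ × 190 = 9804000 N·mm.
Critical point at (x, y) = (40, 112.5) from centroid. f_tx = M·y/J = 421.2 N/mm; f_ty = M·x/J = 149.8 N/mm.
Resultant f_max = √[f_tx² + (f_v + f_ty)²] = √[421.2² + (114.7 + 149.8)²] = 497.3 N/mm.
Capacity per unit length: r_n/Ω = (1/2.0) × 0.6 × 550 × (0.707 × 10) = 1167 N/mm.
497.3 ≤ 1167 → adequate.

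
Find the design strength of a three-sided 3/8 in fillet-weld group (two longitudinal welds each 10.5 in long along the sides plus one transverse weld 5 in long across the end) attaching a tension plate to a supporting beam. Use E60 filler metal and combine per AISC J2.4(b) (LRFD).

φR_n ≈ 186 kip

E60XX → F_EXX = 60 ksi.
t_e = 0.707 × 0.375 = 0.2651 in.
R_nwl = 0.6 × 60 × 0.2651 × 21 = 200.4 kip (longitudinal, 2 welds).
R_nwt = 0.6 × 60 × 0.2651 × 5 = 47.72 kip (transverse, base value).
(i) R_nwl + R_nwt = 248.2 kip; (ii) 0.85 R_nwl + 1.5 R_nwt = 242 kip.
R_n = max = 248.2 kip [governs: (i)]; φR_n = 186.1 kip.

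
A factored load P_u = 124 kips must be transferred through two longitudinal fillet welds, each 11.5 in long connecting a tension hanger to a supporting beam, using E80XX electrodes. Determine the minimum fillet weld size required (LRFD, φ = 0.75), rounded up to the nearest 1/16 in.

w = 1/4 in

E80XX → F_EXX = 80 ksi.
Total weld length L = 23 in.
Required throat t_e = P_u / (φ × 0.6 F_EXX × L) = 124 / (0.75 × 0.6 × 80 × 23) = 0.1498 in.
Required leg w = t_e / 0.707 = 0.2118 in → use 1/4 in.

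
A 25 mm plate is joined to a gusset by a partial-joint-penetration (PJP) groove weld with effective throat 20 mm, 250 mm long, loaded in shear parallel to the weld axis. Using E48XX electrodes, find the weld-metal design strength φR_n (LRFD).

φR_n ≈ 1080 kN

E48XX → F_EXX = 480 MPa.
Effective throat (given) t_e = 20 mm.
A_we = 20 × 250 = 5000 mm².
F_nw = 0.6 F_EXX = 288 MPa.
φR_n = 0.75 × 288 × 5000 × 10⁻³ = 1080 kN.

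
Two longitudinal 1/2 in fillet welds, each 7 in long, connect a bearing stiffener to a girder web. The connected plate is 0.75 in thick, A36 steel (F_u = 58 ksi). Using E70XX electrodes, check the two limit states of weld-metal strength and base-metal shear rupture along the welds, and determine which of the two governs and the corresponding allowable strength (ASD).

E70XX → F_EXX = 70 ksi.
t_e = 0.707 × 0.5 = 0.3535 in; L = 14 in.
Weld metal: R_n/Ω = (1/2.0) × 0.6 × 70 × 0.3535 × 14 = 103.9 kips.
Base metal (shear rupture): R_n/Ω = (1/2.0) × 0.6 × 58 × 0.75 × 14 = 182.7 kips.
Governing: weld metal.

R_n/Ω ≈ 104 kips (weld metal governs)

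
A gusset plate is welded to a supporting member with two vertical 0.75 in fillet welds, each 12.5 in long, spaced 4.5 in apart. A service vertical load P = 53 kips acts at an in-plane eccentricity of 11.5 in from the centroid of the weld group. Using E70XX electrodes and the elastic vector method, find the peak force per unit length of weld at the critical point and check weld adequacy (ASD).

f_max ≈ 9.88 kip/in; adequate

E70XX → F_EXX = 70 ksi.
Total weld length L_w = 25 in. Treat welds as unit-width lines.
Polar moment about centroid: J = 2[d³/12 + d(b/2)²] = 2[12.5³/12 + 12.5×2.25²] = 452.1 in³.
Direct shear f_v = P/L_w = 53 / 25 = 2.12 kip/in (vertical).
Torsion M = P·e = 53 × 11.5 = 609.5 kip·in.
Critical point at (x, y) = (2.25, 6.25) from centroid. f_tx = M·y/J = 8.426 kip/in; f_ty = M·x/J = 3.033 kip/in.
Resultant f_max = √[f_tx² + (f_v + f_ty)²] = √[8.426² + (2.12 + 3.033)²] = 9.877 kip/in.
Capacity per unit length: r_n/Ω = (1/2.0) × 0.6 × 70 × (0.707 × 0.75) = 11.14 kip/in.
9.877 ≤ 11.14 → adequate.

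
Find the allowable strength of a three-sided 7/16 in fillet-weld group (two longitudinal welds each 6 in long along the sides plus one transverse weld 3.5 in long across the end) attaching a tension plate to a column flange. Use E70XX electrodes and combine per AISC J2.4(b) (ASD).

E70XX → F_EXX = 70 ksi.
t_e = 0.707 × 0.4375 = 0.3093 in.
R_nwl = 0.6 × 70 × 0.3093 × 12 = 155.9 kip (longitudinal, 2 welds).
R_nwt = 0.6 × 70 × 0.3093 × 3.5 = 45.47 kip (transverse, base value).
(i) R_nwl + R_nwt = 201.4 kip; (ii) 0.85 R_nwl + 1.5 R_nwt = 200.7 kip.
R_n = max = 201.4 kip [governs: (i)]; R_n/Ω = 100.7 kip.

R_n/Ω ≈ 101 kip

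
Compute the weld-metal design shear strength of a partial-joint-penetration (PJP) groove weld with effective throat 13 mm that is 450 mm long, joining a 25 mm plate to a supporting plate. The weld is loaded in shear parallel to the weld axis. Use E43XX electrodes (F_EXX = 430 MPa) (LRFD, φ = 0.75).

φR_n ≈ 1130 kN

Effective throat (given) t_e = 13 mm.
A_we = 13 × 450 = 5850 mm².
F_nw = 0.6 F_EXX = 258 MPa.
φR_n = 0.75 × 258 × 5850 × 10⁻³ = 1132 kN.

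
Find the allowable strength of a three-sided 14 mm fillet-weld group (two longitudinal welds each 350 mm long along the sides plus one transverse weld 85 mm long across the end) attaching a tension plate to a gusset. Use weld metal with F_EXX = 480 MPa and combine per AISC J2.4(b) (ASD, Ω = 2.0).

t_e = 0.707 × 14 = 9.898 mm.
R_nwl = 0.6 × 480 × 9.898 × 700 × 10⁻³ = 1995 kN (longitudinal, 2 welds).
R_nwt = 0.6 × 480 × 9.898 × 85 × 10⁻³ = 242.3 kN (transverse, base value).
(i) R_nwl + R_nwt = 2238 kN; (ii) 0.85 R_nwl + 1.5 R_nwt = 2060 kN.
R_n = max = 2238 kN [governs: (i)]; R_n/Ω = 1119 kN.

R_n/Ω ≈ 1120 kN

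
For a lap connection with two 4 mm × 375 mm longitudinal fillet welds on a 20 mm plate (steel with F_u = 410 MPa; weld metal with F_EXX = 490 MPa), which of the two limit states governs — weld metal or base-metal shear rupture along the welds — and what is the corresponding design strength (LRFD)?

φR_n ≈ 468 kN (weld metal governs)

t_e = 0.707 × 4 = 2.828 mm; L = 750 mm.
Weld metal: φR_n = 0.75 × 0.6 × 490 × 2.828 × 750 × 10⁻³ = 467.7 kN.
Base metal (shear rupture): φR_n = 0.75 × 0.6 × 410 × 20 × 750 × 10⁻³ = 2768 kN.
Governing: weld metal.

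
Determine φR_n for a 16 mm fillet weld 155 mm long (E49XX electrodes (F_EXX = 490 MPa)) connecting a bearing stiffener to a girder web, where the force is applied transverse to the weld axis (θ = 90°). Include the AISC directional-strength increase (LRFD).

φR_n ≈ 580 kN

t_e = 0.707 × 16 = 11.31 mm; A_we = 11.31 × 155 = 1753 mm².
Directional factor: 1.0 + 0.5 sin^1.5(90°) = 1.5.
F_nw = 0.6 × 490 × 1.5 = 441 MPa.
φR_n = 0.75 × 441 × 1753 × 10⁻³ = 579.9 kN.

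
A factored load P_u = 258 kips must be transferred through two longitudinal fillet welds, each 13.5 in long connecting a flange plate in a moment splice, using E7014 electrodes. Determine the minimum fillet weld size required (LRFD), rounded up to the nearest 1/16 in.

w = 7/16 in

E70XX → F_EXX = 70 ksi.
Total weld length L = 27 in.
Required throat t_e = P_u / (φ × 0.6 F_EXX × L) = 258 / (0.75 × 0.6 × 70 × 27) = 0.3034 in.
Required leg w = t_e / 0.707 = 0.4291 in → use 7/16 in.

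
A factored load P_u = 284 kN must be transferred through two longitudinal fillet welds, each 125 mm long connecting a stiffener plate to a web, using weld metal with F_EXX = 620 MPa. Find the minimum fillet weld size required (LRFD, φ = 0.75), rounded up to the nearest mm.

w = 6 mm

Total weld length L = 250 mm.
Required throat t_e = P_u / (φ × 0.6 F_EXX × L) = 284 / (0.75 × 0.6 × 620 × 250 × 10⁻³) = 4.072 mm.
Required leg w = t_e / 0.707 = 5.759 mm → use 6 mm.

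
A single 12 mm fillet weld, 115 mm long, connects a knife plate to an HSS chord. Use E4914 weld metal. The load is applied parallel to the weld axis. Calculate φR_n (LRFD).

φR_n ≈ 215 kN

E49XX → F_EXX = 490 MPa.
Effective throat t_e = 0.707 × 12 = 8.484 mm.
Total length L = 115 mm; A_we = 8.484 × 115 = 975.7 mm².
F_nw = 0.6 F_EXX = 0.6 × 490 = 294 MPa.
φR_n = 0.75 × 294 × 975.7 × 10⁻³ = 215.1 kN.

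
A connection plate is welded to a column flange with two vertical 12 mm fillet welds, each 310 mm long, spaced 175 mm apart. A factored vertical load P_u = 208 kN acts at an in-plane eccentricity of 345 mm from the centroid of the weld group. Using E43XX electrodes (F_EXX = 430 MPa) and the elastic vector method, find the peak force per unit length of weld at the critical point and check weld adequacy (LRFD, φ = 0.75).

Total weld length L_w = 620 mm. Treat welds as unit-width lines.
Polar moment about centroid: J = 2[d³/12 + d(b/2)²] = 2[310³/12 + 310×87.5²] = 9712000 mm³.
Direct shear f_v = P/L_w = 208×10³ / 620 = 335.5 N/mm (vertical).
Torsion M = P·e = 208×10³ × 345 = 71760000 N·mm.
Critical point at (x, y) = (87.5, 155) from centroid. f_tx = M·y/J = 1145 N/mm; f_ty = M·x/J = 646.5 N/mm.
Resultant f_max = √[f_tx² + (f_v + f_ty)²] = √[1145² + (335.5 + 646.5)²] = 1509 N/mm.
Capacity per unit length: φr_n = 0.75 × 0.6 × 430 × (0.707 × 12) = 1642 N/mm.
1509 ≤ 1642 → adequate.

f_max ≈ 1510 N/mm; adequate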